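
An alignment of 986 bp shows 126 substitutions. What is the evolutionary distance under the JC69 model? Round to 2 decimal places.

p = 126/986 ≈ 0.127789.
d = −(3/4) ln(1 − 4p/3) = −0.75 ln(1 − 0.170385) = −0.75 ln(0.829615)
  = −0.75 × (-0.186794) = 0.140096 substitutions/site.

0.14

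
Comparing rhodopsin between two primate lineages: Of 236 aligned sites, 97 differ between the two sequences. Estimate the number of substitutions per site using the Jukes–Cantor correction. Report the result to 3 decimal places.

0.596

p = 97/236 ≈ 0.411017.
d = −(3/4) ln(1 − 4p/3) = −0.75 ln(1 − 0.548023) = −0.75 ln(0.451977)
  = −0.75 × (-0.794124) = 0.595593 substitutions/site.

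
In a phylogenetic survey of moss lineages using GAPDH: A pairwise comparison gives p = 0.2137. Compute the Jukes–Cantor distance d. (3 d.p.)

d = −(3/4) ln(1 − 4p/3) = −0.75 ln(1 − 0.284933) = −0.75 ln(0.715067)
  = −0.75 × (-0.335379) = 0.251534 substitutions/site.

0.252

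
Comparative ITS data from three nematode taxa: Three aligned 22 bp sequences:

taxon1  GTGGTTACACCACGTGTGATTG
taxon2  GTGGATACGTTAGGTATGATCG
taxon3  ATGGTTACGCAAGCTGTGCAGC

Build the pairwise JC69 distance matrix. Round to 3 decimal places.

taxon1–taxon2: 7/22 sites differ → p ≈ 0.318182, d = −0.75 ln(1 − 0.424243) = 0.414052 ≈ 0.414.
taxon1–taxon3: 9/22 sites differ → p ≈ 0.409091, d = −0.75 ln(1 − 0.545455) = 0.591344 ≈ 0.591.
taxon2–taxon3: 10/22 sites differ → p ≈ 0.454545, d = −0.75 ln(1 − 0.60606) = 0.698667 ≈ 0.699.

d(taxon1,taxon2) = 0.414, d(taxon1,taxon3) = 0.591, d(taxon2,taxon3) = 0.699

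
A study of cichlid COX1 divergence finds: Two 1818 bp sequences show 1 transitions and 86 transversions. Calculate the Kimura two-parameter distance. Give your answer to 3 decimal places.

P = 1/1818 ≈ 0.00055 and Q = 86/1818 ≈ 0.047305.
Under the Kimura two-parameter model, d = −½ ln(1 − 2P − Q) − ¼ ln(1 − 2Q).
1 − 2P − Q = 0.951595, giving −½ ln(0.951595) = 0.024808.
1 − 2Q = 0.90539, giving −¼ ln(0.90539) = 0.024847.
d = 0.024808 + 0.024847 = 0.049655.

0.050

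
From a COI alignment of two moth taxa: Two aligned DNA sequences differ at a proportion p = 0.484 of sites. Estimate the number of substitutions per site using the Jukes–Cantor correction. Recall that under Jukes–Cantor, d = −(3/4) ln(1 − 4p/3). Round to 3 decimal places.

d = −(3/4) ln(1 − 4p/3) = −0.75 ln(1 − 0.645333) = −0.75 ln(0.354667)
  = −0.75 × (-1.036576) = 0.777432 substitutions/site.

0.777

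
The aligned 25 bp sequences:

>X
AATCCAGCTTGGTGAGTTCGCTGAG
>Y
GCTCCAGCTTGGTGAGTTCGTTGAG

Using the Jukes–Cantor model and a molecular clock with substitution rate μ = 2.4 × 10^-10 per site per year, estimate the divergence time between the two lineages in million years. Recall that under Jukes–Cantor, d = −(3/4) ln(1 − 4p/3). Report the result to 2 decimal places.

The sequences differ at 3 of 25 sites (1, 2, 21), so p = 3/25 = 0.12.
d = −(3/4) ln(1 − 4p/3) = −0.75 ln(1 − 0.16) = −0.75 ln(0.84)
  = −0.75 × (-0.174353) = 0.130765 substitutions/site.
Under a molecular clock d = 2μt, so t = d/(2μ) = 0.130765 / (2 × 2.4 × 10^-10) = 272.43 million years.

272.43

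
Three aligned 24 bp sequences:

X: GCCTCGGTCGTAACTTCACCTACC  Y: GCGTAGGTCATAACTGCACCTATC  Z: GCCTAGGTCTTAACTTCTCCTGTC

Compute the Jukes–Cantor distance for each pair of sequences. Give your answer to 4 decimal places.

d(X,Y) = 0.2441, d(X,Z) = 0.2441, d(Y,Z) = 0.2441

X–Y: 5/24 sites differ → p ≈ 0.208333, d = −0.75 ln(1 − 0.277777) = 0.244066 ≈ 0.2441.
X–Z: 5/24 sites differ → p ≈ 0.208333, d = −0.75 ln(1 − 0.277777) = 0.244066 ≈ 0.2441.
Y–Z: 5/24 sites differ → p ≈ 0.208333, d = −0.75 ln(1 − 0.277777) = 0.244066 ≈ 0.2441.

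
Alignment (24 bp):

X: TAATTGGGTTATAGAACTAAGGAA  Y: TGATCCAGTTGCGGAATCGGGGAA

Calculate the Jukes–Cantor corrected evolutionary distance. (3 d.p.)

The sequences differ at 11 of 24 sites, so p = 11/24 ≈ 0.458333.
d = −(3/4) ln(1 − 4p/3) = −0.75 ln(1 − 0.611111) = −0.75 ln(0.388889)
  = −0.75 × (-0.944461) = 0.708346 substitutions/site.

0.708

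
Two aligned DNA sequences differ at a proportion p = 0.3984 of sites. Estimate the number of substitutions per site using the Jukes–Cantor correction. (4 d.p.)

d = −(3/4) ln(1 − 4p/3) = −0.75 ln(1 − 0.5312) = −0.75 ln(0.4688)
  = −0.75 × (-0.757579) = 0.568184 substitutions/site.

0.5682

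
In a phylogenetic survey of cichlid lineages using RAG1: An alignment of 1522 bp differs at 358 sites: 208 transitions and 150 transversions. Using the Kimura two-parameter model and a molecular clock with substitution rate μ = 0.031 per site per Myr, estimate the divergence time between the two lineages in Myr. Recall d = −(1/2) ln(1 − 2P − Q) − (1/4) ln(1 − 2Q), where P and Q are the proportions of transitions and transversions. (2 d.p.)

P = 208/1522 ≈ 0.136662 and Q = 150/1522 ≈ 0.098555.
Under the Kimura two-parameter model, d = −½ ln(1 − 2P − Q) − ¼ ln(1 − 2Q).
1 − 2P − Q = 0.628121, giving −½ ln(0.628121) = 0.232511.
1 − 2Q = 0.80289, giving −¼ ln(0.80289) = 0.054884.
d = 0.232511 + 0.054884 = 0.287395.
Under a molecular clock d = 2μt, so t = d/(2μ) = 0.287395 / (2 × 0.031) = 4.64 Myr.

4.64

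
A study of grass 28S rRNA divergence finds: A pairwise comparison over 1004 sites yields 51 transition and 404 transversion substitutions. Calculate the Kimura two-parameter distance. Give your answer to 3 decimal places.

P = 51/1004 ≈ 0.050797 and Q = 404/1004 ≈ 0.40239.
Under the Kimura two-parameter model, d = −½ ln(1 − 2P − Q) − ¼ ln(1 − 2Q).
1 − 2P − Q = 0.496016, giving −½ ln(0.496016) = 0.350574.
1 − 2Q = 0.19522, giving −¼ ln(0.19522) = 0.408407.
d = 0.350574 + 0.408407 = 0.758981.

0.759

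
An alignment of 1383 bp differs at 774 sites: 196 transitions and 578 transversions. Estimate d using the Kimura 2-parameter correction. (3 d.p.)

1.056

P = 196/1383 ≈ 0.141721 and Q = 578/1383 ≈ 0.417932.
Under the Kimura two-parameter model, d = −½ ln(1 − 2P − Q) − ¼ ln(1 − 2Q).
1 − 2P − Q = 0.298626, giving −½ ln(0.298626) = 0.604282.
1 − 2Q = 0.164136, giving −¼ ln(0.164136) = 0.451765.
d = 0.604282 + 0.451765 = 1.056047.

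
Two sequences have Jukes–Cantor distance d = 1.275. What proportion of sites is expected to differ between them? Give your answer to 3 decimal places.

p = (3/4)(1 − e^(−4d/3)) = 0.75 × (1 − e^(-1.7)) = 0.75 × (1 − 0.182684) = 0.612987.

0.613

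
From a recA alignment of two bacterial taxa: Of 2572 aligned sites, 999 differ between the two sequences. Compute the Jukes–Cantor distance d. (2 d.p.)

p = 999/2572 ≈ 0.388414.
d = −(3/4) ln(1 − 4p/3) = −0.75 ln(1 − 0.517885) = −0.75 ln(0.482115)
  = −0.75 × (-0.729573) = 0.547180 substitutions/site.

0.55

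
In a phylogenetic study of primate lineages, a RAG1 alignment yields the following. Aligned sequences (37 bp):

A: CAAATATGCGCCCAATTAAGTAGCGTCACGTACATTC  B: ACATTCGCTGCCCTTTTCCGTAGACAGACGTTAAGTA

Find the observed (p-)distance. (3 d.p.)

The sequences differ at 19 of 37 positions.
p = 19/37 = 0.513513… ≈ 0.514 (to 3 d.p.).

0.514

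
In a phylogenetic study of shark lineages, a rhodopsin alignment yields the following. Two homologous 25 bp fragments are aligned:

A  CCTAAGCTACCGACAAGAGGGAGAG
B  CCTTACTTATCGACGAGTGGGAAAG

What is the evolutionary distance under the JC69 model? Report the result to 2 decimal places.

0.35

The sequences differ at 7 of 25 sites (4, 6, 7, 10, 15, 18, 23), so p = 7/25 = 0.28.
d = −(3/4) ln(1 − 4p/3) = −0.75 ln(1 − 0.373333) = −0.75 ln(0.626667)
  = −0.75 × (-0.467340) = 0.350505 substitutions/site.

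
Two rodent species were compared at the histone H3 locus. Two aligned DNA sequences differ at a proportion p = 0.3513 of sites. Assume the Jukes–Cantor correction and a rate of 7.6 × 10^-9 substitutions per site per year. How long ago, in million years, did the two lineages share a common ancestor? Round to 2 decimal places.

d = −(3/4) ln(1 − 4p/3) = −0.75 ln(1 − 0.4684) = −0.75 ln(0.5316)
  = −0.75 × (-0.631864) = 0.473898 substitutions/site.
Under a molecular clock d = 2μt, so t = d/(2μ) = 0.473898 / (2 × 7.6 × 10^-9) = 31.18 million years.

31.18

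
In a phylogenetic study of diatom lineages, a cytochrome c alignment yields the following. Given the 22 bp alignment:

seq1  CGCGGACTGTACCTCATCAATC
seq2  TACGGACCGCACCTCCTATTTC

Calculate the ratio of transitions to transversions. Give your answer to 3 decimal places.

1.000

Transitions are A↔G and C↔T; transversions are all other mismatches.
Transitions: 4. Transversions: 4.
R = 4/4 = 1.000.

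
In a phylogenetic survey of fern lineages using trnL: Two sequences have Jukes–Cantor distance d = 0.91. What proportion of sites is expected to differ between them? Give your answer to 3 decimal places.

p = (3/4)(1 − e^(−4d/3)) = 0.75 × (1 − e^(-1.213333)) = 0.75 × (1 − 0.297205) = 0.527096.

0.527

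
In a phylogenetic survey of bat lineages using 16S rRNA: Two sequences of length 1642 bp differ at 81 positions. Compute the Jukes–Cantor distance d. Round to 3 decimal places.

p = 81/1642 ≈ 0.04933.
d = −(3/4) ln(1 − 4p/3) = −0.75 ln(1 − 0.065773) = −0.75 ln(0.934227)
  = −0.75 × (-0.068036) = 0.051027 substitutions/site.

0.051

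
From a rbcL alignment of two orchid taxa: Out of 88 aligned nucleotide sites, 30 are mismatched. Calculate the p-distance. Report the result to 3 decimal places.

p = 30/88 = 0.340909… ≈ 0.341 (to 3 d.p.).

0.341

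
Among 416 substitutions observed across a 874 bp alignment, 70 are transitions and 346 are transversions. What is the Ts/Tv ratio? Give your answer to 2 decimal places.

R = 70/346 = 0.202312… ≈ 0.20 (to 2 d.p.).

0.20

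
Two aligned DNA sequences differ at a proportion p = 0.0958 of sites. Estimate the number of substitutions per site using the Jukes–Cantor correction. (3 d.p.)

0.102

d = −(3/4) ln(1 − 4p/3) = −0.75 ln(1 − 0.127733) = −0.75 ln(0.872267)
  = −0.75 × (-0.136660) = 0.102495 substitutions/site.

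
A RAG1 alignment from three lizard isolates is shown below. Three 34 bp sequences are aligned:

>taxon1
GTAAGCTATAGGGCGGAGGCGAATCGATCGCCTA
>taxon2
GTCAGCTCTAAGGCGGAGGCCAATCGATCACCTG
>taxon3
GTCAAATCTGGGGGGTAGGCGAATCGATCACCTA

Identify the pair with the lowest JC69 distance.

taxon1 and taxon2

taxon1–taxon2: 6/34 differ, p = 0.176, d = 0.201.
taxon1–taxon3: 8/34 differ, p = 0.235, d = 0.282.
taxon2–taxon3: 8/34 differ, p = 0.235, d = 0.282.
The smallest distance is between taxon1 and taxon2.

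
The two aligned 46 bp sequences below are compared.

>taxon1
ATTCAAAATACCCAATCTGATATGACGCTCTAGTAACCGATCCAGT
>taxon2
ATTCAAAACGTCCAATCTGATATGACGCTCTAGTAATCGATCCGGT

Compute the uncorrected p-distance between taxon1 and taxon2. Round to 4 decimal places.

0.1087

The sequences differ at 5 of 46 positions (sites 9, 10, 11, 37, 44).
p = 5/46 = 0.108695… ≈ 0.1087 (to 4 d.p.).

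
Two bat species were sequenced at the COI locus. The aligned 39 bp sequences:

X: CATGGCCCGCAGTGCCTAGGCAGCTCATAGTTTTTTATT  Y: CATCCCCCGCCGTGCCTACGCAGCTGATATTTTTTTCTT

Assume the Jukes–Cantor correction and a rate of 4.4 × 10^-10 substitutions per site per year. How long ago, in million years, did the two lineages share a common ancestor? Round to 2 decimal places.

233.13

The sequences differ at 7 of 39 sites (4, 5, 11, 19, 26, 30, 37), so p = 7/39 ≈ 0.179487.
d = −(3/4) ln(1 − 4p/3) = −0.75 ln(1 − 0.239316) = −0.75 ln(0.760684)
  = −0.75 × (-0.273537) = 0.205153 substitutions/site.
Under a molecular clock d = 2μt, so t = d/(2μ) = 0.205153 / (2 × 4.4 × 10^-10) = 233.13 million years.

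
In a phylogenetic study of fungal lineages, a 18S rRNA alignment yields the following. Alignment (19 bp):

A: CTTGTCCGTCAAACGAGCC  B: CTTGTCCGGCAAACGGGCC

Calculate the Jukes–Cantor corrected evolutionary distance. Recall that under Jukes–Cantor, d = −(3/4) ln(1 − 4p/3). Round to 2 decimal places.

0.11

The sequences differ at 2 of 19 sites (9, 16), so p = 2/19 ≈ 0.105263.
d = −(3/4) ln(1 − 4p/3) = −0.75 ln(1 − 0.140351) = −0.75 ln(0.859649)
  = −0.75 × (-0.151231) = 0.113423 substitutions/site.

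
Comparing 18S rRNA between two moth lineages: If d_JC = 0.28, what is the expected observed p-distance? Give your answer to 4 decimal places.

p = (3/4)(1 − e^(−4d/3)) = 0.75 × (1 − e^(-0.373333)) = 0.75 × (1 − 0.688436) = 0.233673.

0.2337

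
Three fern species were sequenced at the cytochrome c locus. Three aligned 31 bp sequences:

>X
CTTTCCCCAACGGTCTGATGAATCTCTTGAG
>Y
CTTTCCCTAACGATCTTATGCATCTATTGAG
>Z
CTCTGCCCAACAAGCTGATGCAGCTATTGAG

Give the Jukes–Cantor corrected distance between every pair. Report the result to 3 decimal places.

X–Y: 5/31 sites differ → p ≈ 0.16129, d = −0.75 ln(1 − 0.215053) = 0.181604 ≈ 0.182.
X–Z: 8/31 sites differ → p ≈ 0.258065, d = −0.75 ln(1 − 0.344087) = 0.316295 ≈ 0.316.
Y–Z: 7/31 sites differ → p ≈ 0.225806, d = −0.75 ln(1 − 0.301075) = 0.268659 ≈ 0.269.

d(X,Y) = 0.182, d(X,Z) = 0.316, d(Y,Z) = 0.269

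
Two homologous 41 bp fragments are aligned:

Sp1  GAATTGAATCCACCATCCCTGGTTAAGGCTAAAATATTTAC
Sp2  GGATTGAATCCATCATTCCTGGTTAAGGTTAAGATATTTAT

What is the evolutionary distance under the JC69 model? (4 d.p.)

The sequences differ at 6 of 41 sites (2, 13, 17, 29, 33, 41), so p = 6/41 ≈ 0.146341.
d = −(3/4) ln(1 − 4p/3) = −0.75 ln(1 − 0.195121) = −0.75 ln(0.804879)
  = −0.75 × (-0.217063) = 0.162797 substitutions/site.

0.1628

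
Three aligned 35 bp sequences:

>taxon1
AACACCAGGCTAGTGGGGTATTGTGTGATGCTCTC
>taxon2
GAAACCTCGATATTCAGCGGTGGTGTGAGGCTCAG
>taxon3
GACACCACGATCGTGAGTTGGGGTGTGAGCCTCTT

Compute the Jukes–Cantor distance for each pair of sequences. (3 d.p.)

taxon1–taxon2: 15/35 sites differ → p ≈ 0.428571, d = −0.75 ln(1 − 0.571428) = 0.635472 ≈ 0.635.
taxon1–taxon3: 12/35 sites differ → p ≈ 0.342857, d = −0.75 ln(1 − 0.457143) = 0.458182 ≈ 0.458.
taxon2–taxon3: 11/35 sites differ → p ≈ 0.314286, d = −0.75 ln(1 − 0.419048) = 0.407315 ≈ 0.407.

d(taxon1,taxon2) = 0.635, d(taxon1,taxon3) = 0.458, d(taxon2,taxon3) = 0.407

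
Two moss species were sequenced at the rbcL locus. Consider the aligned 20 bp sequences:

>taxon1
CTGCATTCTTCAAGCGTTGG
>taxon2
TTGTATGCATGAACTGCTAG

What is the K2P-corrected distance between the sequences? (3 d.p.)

Of 20 sites, 5 differences are transitions and 4 are transversions, so P = 5/20 = 0.25 and Q = 4/20 = 0.2.
Under the Kimura two-parameter model, d = −½ ln(1 − 2P − Q) − ¼ ln(1 − 2Q).
1 − 2P − Q = 0.3, giving −½ ln(0.3) = 0.601986.
1 − 2Q = 0.6, giving −¼ ln(0.6) = 0.127706.
d = 0.601986 + 0.127706 = 0.729692.

0.730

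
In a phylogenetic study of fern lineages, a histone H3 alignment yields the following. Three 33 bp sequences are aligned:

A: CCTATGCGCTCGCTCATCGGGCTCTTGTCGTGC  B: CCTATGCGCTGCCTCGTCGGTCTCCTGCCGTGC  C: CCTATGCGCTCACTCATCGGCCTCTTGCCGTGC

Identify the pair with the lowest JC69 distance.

A–B: 6/33 differ, p = 0.182, d = 0.208.
A–C: 3/33 differ, p = 0.091, d = 0.097.
B–C: 5/33 differ, p = 0.152, d = 0.169.
The smallest distance is between A and C.

A and C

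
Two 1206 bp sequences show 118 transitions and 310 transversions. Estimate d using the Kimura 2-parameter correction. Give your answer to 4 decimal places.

P = 118/1206 ≈ 0.097844 and Q = 310/1206 ≈ 0.257048.
Under the Kimura two-parameter model, d = −½ ln(1 − 2P − Q) − ¼ ln(1 − 2Q).
1 − 2P − Q = 0.547264, giving −½ ln(0.547264) = 0.301412.
1 − 2Q = 0.485904, giving −¼ ln(0.485904) = 0.180436.
d = 0.301412 + 0.180436 = 0.481848.

0.4818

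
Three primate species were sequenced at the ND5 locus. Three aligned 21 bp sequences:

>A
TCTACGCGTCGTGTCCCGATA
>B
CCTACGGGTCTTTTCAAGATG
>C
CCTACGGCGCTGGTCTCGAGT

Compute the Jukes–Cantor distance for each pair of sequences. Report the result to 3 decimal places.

d(A,B) = 0.441, d(A,C) = 0.635, d(B,C) = 0.532

A–B: 7/21 sites differ → p ≈ 0.333333, d = −0.75 ln(1 − 0.444444) = 0.440839 ≈ 0.441.
A–C: 9/21 sites differ → p ≈ 0.428571, d = −0.75 ln(1 − 0.571428) = 0.635472 ≈ 0.635.
B–C: 8/21 sites differ → p ≈ 0.380952, d = −0.75 ln(1 − 0.507936) = 0.531860 ≈ 0.532.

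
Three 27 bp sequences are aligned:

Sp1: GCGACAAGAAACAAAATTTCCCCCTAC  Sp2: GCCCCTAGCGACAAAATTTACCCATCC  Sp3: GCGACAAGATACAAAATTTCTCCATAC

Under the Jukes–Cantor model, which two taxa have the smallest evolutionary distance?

Sp1 and Sp3

Sp1–Sp2: 8/27 differ, p = 0.296, d = 0.377.
Sp1–Sp3: 3/27 differ, p = 0.111, d = 0.120.
Sp2–Sp3: 8/27 differ, p = 0.296, d = 0.377.
The smallest distance is between Sp1 and Sp3.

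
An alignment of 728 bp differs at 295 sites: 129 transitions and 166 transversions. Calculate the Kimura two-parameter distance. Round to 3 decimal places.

P = 129/728 ≈ 0.177198 and Q = 166/728 ≈ 0.228022.
Under the Kimura two-parameter model, d = −½ ln(1 − 2P − Q) − ¼ ln(1 − 2Q).
1 − 2P − Q = 0.417582, giving −½ ln(0.417582) = 0.436637.
1 − 2Q = 0.543956, giving −¼ ln(0.543956) = 0.152222.
d = 0.436637 + 0.152222 = 0.588859.

0.589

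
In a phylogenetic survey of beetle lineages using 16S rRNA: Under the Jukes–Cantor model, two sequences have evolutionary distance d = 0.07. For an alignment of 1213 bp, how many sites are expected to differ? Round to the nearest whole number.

81

Invert JC69: p = (3/4)(1 − e^(−4d/3)) = 0.75 × (1 − e^(-0.093333)) = 0.75 × (1 − 0.910890) = 0.066833.
Expected differing sites = pL ≈ 0.066833 × 1213 = 81.068429 ≈ 81.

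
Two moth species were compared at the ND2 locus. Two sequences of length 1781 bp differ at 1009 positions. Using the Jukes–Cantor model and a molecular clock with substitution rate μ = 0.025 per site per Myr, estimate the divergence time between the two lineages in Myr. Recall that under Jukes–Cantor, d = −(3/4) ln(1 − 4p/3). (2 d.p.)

p = 1009/1781 ≈ 0.566536.
d = −(3/4) ln(1 − 4p/3) = −0.75 ln(1 − 0.755381) = −0.75 ln(0.244619)
  = −0.75 × (-1.408053) = 1.056040 substitutions/site.
Under a molecular clock d = 2μt, so t = d/(2μ) = 1.056040 / (2 × 0.025) = 21.12 Myr.

21.12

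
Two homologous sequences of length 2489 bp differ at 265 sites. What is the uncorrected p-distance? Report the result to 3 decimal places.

p = 265/2489 = 0.106468… ≈ 0.106 (to 3 d.p.).

0.106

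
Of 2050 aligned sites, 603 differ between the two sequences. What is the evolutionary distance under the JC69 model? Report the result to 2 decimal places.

p = 603/2050 ≈ 0.294146.
d = −(3/4) ln(1 − 4p/3) = −0.75 ln(1 − 0.392195) = −0.75 ln(0.607805)
  = −0.75 × (-0.497901) = 0.373426 substitutions/site.

0.37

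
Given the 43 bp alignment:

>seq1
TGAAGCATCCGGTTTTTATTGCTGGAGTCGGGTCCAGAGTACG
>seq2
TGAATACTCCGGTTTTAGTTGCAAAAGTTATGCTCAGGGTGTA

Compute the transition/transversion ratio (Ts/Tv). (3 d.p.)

1.833

Transitions are A↔G and C↔T; transversions are all other mismatches.
Transitions: 11. Transversions: 6.
R = 11/6 = 1.833333… ≈ 1.833 (to 3 d.p.).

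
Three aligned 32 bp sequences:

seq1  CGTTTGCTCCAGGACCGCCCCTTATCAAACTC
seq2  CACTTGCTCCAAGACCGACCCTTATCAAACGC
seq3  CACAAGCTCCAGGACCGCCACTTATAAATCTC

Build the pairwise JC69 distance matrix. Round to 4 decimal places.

d(seq1,seq2) = 0.1752, d(seq1,seq3) = 0.2586, d(seq2,seq3) = 0.3041

seq1–seq2: 5/32 sites differ → p = 0.15625, d = −0.75 ln(1 − 0.208333) = 0.175211 ≈ 0.1752.
seq1–seq3: 7/32 sites differ → p = 0.21875, d = −0.75 ln(1 − 0.291667) = 0.258631 ≈ 0.2586.
seq2–seq3: 8/32 sites differ → p = 0.25, d = −0.75 ln(1 − 0.333333) = 0.304098 ≈ 0.3041.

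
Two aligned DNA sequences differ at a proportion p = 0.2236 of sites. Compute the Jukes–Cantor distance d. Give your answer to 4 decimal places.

0.2655

d = −(3/4) ln(1 − 4p/3) = −0.75 ln(1 − 0.298133) = −0.75 ln(0.701867)
  = −0.75 × (-0.354011) = 0.265508 substitutions/site.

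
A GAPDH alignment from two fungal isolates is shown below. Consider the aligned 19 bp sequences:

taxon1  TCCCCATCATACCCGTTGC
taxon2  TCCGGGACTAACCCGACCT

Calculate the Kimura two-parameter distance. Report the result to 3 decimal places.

Of 19 sites, 3 differences are transitions and 7 are transversions, so P = 3/19 ≈ 0.157895 and Q = 7/19 ≈ 0.368421.
Under the Kimura two-parameter model, d = −½ ln(1 − 2P − Q) − ¼ ln(1 − 2Q).
1 − 2P − Q = 0.315789, giving −½ ln(0.315789) = 0.576341.
1 − 2Q = 0.263158, giving −¼ ln(0.263158) = 0.333750.
d = 0.576341 + 0.333750 = 0.910091.

0.910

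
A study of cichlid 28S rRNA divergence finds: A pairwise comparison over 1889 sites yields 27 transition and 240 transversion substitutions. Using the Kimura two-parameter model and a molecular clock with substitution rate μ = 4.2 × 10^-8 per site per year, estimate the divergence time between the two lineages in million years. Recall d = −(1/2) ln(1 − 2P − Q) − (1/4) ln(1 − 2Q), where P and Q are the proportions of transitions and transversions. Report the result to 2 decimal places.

P = 27/1889 ≈ 0.014293 and Q = 240/1889 ≈ 0.127051.
Under the Kimura two-parameter model, d = −½ ln(1 − 2P − Q) − ¼ ln(1 − 2Q).
1 − 2P − Q = 0.844363, giving −½ ln(0.844363) = 0.084586.
1 − 2Q = 0.745898, giving −¼ ln(0.745898) = 0.073292.
d = 0.084586 + 0.073292 = 0.157878.
Under a molecular clock d = 2μt, so t = d/(2μ) = 0.157878 / (2 × 4.2 × 10^-8) = 1.88 million years.

1.88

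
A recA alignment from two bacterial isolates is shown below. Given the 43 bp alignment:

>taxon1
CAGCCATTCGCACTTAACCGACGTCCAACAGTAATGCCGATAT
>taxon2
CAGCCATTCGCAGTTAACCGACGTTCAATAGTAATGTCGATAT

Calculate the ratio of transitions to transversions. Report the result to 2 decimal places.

3.00

Transitions are A↔G and C↔T; transversions are all other mismatches.
Transitions: 3. Transversions: 1.
R = 3/1 = 3.00.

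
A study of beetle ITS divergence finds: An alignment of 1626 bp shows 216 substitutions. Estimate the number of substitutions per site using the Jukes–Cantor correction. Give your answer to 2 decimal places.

0.15

p = 216/1626 ≈ 0.132841.
d = −(3/4) ln(1 − 4p/3) = −0.75 ln(1 − 0.177121) = −0.75 ln(0.822879)
  = −0.75 × (-0.194946) = 0.146210 substitutions/site.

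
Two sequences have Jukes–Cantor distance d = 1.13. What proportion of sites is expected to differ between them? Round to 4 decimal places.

0.5838

p = (3/4)(1 − e^(−4d/3)) = 0.75 × (1 − e^(-1.506667)) = 0.75 × (1 − 0.221647) = 0.583765.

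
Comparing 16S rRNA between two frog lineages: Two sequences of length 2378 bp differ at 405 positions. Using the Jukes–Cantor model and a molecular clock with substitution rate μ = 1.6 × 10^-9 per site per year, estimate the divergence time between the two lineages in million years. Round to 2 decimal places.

60.37

p = 405/2378 ≈ 0.170311.
d = −(3/4) ln(1 − 4p/3) = −0.75 ln(1 − 0.227081) = −0.75 ln(0.772919)
  = −0.75 × (-0.257581) = 0.193186 substitutions/site.
Under a molecular clock d = 2μt, so t = d/(2μ) = 0.193186 / (2 × 1.6 × 10^-9) = 60.37 million years.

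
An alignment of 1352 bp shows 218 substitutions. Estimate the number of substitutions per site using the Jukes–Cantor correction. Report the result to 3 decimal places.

0.182

p = 218/1352 ≈ 0.161243.
d = −(3/4) ln(1 − 4p/3) = −0.75 ln(1 − 0.214991) = −0.75 ln(0.785009)
  = −0.75 × (-0.242060) = 0.181545 substitutions/site.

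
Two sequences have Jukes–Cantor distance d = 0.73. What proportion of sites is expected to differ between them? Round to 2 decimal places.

p = (3/4)(1 − e^(−4d/3)) = 0.75 × (1 − e^(-0.973333)) = 0.75 × (1 − 0.377822) = 0.466634.

0.47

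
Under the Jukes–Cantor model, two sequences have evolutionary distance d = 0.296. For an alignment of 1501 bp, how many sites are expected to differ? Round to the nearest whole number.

367

Invert JC69: p = (3/4)(1 − e^(−4d/3)) = 0.75 × (1 − e^(-0.394667)) = 0.75 × (1 − 0.673904) = 0.244572.
Expected differing sites = pL ≈ 0.244572 × 1501 = 367.102572 ≈ 367.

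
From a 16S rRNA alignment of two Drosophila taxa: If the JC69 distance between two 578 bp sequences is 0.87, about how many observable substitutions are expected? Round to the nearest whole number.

298

Invert JC69: p = (3/4)(1 − e^(−4d/3)) = 0.75 × (1 − e^(-1.16)) = 0.75 × (1 − 0.313486) = 0.514886.
Expected differing sites = pL ≈ 0.514886 × 578 = 297.604108 ≈ 298.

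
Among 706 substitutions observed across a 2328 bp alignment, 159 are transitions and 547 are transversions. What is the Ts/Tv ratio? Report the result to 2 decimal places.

R = 159/547 = 0.290676… ≈ 0.29 (to 2 d.p.).

0.29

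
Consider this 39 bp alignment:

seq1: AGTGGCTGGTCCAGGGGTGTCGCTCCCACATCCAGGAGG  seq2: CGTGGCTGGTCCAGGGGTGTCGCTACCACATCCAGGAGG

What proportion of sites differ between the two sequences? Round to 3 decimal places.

The sequences differ at 2 of 39 positions (sites 1, 25).
p = 2/39 = 0.051282… ≈ 0.051 (to 3 d.p.).

0.051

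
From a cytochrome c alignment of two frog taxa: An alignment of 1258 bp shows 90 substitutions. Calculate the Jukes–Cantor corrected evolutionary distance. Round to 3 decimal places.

0.075

p = 90/1258 ≈ 0.071542.
d = −(3/4) ln(1 − 4p/3) = −0.75 ln(1 − 0.095389) = −0.75 ln(0.904611)
  = −0.75 × (-0.100250) = 0.075188 substitutions/site.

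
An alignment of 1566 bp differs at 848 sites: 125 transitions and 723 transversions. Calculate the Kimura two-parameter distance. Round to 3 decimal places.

1.128

P = 125/1566 ≈ 0.079821 and Q = 723/1566 ≈ 0.461686.
Under the Kimura two-parameter model, d = −½ ln(1 − 2P − Q) − ¼ ln(1 − 2Q).
1 − 2P − Q = 0.378672, giving −½ ln(0.378672) = 0.485542.
1 − 2Q = 0.076628, giving −¼ ln(0.076628) = 0.642198.
d = 0.485542 + 0.642198 = 1.127740.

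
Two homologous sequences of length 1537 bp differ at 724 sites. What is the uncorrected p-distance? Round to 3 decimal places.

0.471

p = 724/1537 = 0.471047… ≈ 0.471 (to 3 d.p.).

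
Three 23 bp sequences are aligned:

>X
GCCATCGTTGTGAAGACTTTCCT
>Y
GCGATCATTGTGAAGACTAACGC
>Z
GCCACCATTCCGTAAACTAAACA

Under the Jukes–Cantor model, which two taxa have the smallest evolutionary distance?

X and Y

X–Y: 6/23 differ, p = 0.261, d = 0.321.
X–Z: 10/23 differ, p = 0.435, d = 0.650.
Y–Z: 9/23 differ, p = 0.391, d = 0.553.
The smallest distance is between X and Y.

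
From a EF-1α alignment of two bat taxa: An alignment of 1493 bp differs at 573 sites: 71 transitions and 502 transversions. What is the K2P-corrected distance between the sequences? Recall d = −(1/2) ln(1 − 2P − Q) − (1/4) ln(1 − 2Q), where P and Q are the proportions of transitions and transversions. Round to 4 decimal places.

P = 71/1493 ≈ 0.047555 and Q = 502/1493 ≈ 0.336236.
Under the Kimura two-parameter model, d = −½ ln(1 − 2P − Q) − ¼ ln(1 − 2Q).
1 − 2P − Q = 0.568654, giving −½ ln(0.568654) = 0.282242.
1 − 2Q = 0.327528, giving −¼ ln(0.327528) = 0.279045.
d = 0.282242 + 0.279045 = 0.561287.

0.5613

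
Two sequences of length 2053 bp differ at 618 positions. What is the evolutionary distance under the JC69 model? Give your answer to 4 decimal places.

p = 618/2053 ≈ 0.301023.
d = −(3/4) ln(1 − 4p/3) = −0.75 ln(1 − 0.401364) = −0.75 ln(0.598636)
  = −0.75 × (-0.513102) = 0.384827 substitutions/site.

0.3848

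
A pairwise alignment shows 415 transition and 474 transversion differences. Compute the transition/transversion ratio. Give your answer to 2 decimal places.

0.88

R = 415/474 = 0.875527… ≈ 0.88 (to 2 d.p.).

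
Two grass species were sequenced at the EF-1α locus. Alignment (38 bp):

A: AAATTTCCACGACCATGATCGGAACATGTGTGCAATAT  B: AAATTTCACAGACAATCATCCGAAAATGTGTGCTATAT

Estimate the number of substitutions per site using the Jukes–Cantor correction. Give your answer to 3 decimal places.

0.247

The sequences differ at 8 of 38 sites (8, 9, 10, 14, 17, 21, 25, 34), so p = 8/38 ≈ 0.210526.
d = −(3/4) ln(1 − 4p/3) = −0.75 ln(1 − 0.280701) = −0.75 ln(0.719299)
  = −0.75 × (-0.329478) = 0.247109 substitutions/site.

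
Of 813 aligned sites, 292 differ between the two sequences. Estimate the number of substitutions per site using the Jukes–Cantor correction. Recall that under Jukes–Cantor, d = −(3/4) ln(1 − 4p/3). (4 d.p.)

p = 292/813 ≈ 0.359164.
d = −(3/4) ln(1 − 4p/3) = −0.75 ln(1 − 0.478885) = −0.75 ln(0.521115)
  = −0.75 × (-0.651785) = 0.488839 substitutions/site.

0.4888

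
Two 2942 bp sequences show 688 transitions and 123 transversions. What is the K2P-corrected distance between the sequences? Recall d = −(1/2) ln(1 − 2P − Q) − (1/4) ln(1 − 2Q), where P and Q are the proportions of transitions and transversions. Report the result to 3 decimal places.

0.378

P = 688/2942 ≈ 0.233855 and Q = 123/2942 ≈ 0.041808.
Under the Kimura two-parameter model, d = −½ ln(1 − 2P − Q) − ¼ ln(1 − 2Q).
1 − 2P − Q = 0.490482, giving −½ ln(0.490482) = 0.356183.
1 − 2Q = 0.916384, giving −¼ ln(0.916384) = 0.021830.
d = 0.356183 + 0.021830 = 0.378013.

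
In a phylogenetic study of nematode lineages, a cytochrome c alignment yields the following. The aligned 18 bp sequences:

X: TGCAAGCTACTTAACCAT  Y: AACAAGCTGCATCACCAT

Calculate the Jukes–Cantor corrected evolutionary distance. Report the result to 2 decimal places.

0.35

The sequences differ at 5 of 18 sites (1, 2, 9, 11, 13), so p = 5/18 ≈ 0.277778.
d = −(3/4) ln(1 − 4p/3) = −0.75 ln(1 − 0.370371) = −0.75 ln(0.629629)
  = −0.75 × (-0.462625) = 0.346969 substitutions/site.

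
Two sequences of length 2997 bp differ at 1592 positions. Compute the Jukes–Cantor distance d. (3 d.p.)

0.924

p = 1592/2997 ≈ 0.531198.
d = −(3/4) ln(1 − 4p/3) = −0.75 ln(1 − 0.708264) = −0.75 ln(0.291736)
  = −0.75 × (-1.231906) = 0.923930 substitutions/site.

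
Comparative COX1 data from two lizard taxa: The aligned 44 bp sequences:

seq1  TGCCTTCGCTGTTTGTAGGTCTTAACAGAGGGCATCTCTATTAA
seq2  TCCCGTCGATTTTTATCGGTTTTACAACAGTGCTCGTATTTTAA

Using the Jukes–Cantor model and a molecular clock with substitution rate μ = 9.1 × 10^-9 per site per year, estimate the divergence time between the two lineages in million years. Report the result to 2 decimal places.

The sequences differ at 16 of 44 sites, so p = 16/44 ≈ 0.363636.
d = −(3/4) ln(1 − 4p/3) = −0.75 ln(1 − 0.484848) = −0.75 ln(0.515152)
  = −0.75 × (-0.663293) = 0.497470 substitutions/site.
Under a molecular clock d = 2μt, so t = d/(2μ) = 0.497470 / (2 × 9.1 × 10^-9) = 27.33 million years.

27.33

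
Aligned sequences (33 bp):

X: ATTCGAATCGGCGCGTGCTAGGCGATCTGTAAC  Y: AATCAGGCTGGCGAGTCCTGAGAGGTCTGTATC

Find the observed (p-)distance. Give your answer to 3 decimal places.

0.394

The sequences differ at 13 of 33 positions.
p = 13/33 = 0.393939… ≈ 0.394 (to 3 d.p.).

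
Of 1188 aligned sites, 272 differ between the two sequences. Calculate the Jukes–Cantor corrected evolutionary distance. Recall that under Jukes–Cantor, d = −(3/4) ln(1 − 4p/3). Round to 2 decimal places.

p = 272/1188 ≈ 0.228956.
d = −(3/4) ln(1 − 4p/3) = −0.75 ln(1 − 0.305275) = −0.75 ln(0.694725)
  = −0.75 × (-0.364239) = 0.273179 substitutions/site.

0.27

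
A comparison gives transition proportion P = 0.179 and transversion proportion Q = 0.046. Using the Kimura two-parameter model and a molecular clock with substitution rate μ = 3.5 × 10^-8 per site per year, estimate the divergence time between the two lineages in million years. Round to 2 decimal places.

4.04

Under the Kimura two-parameter model, d = −½ ln(1 − 2P − Q) − ¼ ln(1 − 2Q).
1 − 2P − Q = 0.596, giving −½ ln(0.596) = 0.258757.
1 − 2Q = 0.908, giving −¼ ln(0.908) = 0.024128.
d = 0.258757 + 0.024128 = 0.282885.
Under a molecular clock d = 2μt, so t = d/(2μ) = 0.282885 / (2 × 3.5 × 10^-8) = 4.04 million years.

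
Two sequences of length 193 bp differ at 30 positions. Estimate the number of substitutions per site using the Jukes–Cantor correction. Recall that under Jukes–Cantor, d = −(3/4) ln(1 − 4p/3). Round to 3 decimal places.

p = 30/193 ≈ 0.15544.
d = −(3/4) ln(1 − 4p/3) = −0.75 ln(1 − 0.207253) = −0.75 ln(0.792747)
  = −0.75 × (-0.232251) = 0.174188 substitutions/site.

0.174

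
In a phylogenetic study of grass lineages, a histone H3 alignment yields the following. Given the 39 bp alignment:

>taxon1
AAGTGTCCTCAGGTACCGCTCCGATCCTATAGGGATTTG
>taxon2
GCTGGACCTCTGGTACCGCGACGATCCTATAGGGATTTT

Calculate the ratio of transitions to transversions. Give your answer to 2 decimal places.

0.13

Transitions are A↔G and C↔T; transversions are all other mismatches.
Transitions: 1. Transversions: 8.
R = 1/8 = 0.125 ≈ 0.13 (to 2 d.p.).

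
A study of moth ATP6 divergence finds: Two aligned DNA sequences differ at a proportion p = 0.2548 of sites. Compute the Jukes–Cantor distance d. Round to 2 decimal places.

0.31

d = −(3/4) ln(1 − 4p/3) = −0.75 ln(1 − 0.339733) = −0.75 ln(0.660267)
  = −0.75 × (-0.415111) = 0.311333 substitutions/site.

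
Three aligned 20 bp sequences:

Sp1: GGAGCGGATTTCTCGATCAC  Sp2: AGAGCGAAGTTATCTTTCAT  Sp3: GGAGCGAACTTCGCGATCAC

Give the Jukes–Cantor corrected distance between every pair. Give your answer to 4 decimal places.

Sp1–Sp2: 7/20 sites differ → p = 0.35, d = −0.75 ln(1 − 0.466667) = 0.471457 ≈ 0.4715.
Sp1–Sp3: 3/20 sites differ → p = 0.15, d = −0.75 ln(1 − 0.2) = 0.167358 ≈ 0.1674.
Sp2–Sp3: 7/20 sites differ → p = 0.35, d = −0.75 ln(1 − 0.466667) = 0.471457 ≈ 0.4715.

d(Sp1,Sp2) = 0.4715, d(Sp1,Sp3) = 0.1674, d(Sp2,Sp3) = 0.4715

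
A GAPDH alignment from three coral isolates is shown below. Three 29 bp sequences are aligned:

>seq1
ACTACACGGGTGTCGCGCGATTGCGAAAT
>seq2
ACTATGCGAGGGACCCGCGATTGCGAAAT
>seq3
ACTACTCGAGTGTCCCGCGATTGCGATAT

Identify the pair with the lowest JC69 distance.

seq1–seq2: 6/29 differ, p = 0.207, d = 0.242.
seq1–seq3: 4/29 differ, p = 0.138, d = 0.152.
seq2–seq3: 5/29 differ, p = 0.172, d = 0.196.
The smallest distance is between seq1 and seq3.

seq1 and seq3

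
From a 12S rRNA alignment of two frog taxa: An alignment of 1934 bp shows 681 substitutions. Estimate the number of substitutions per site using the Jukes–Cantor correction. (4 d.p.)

0.4754

p = 681/1934 ≈ 0.35212.
d = −(3/4) ln(1 − 4p/3) = −0.75 ln(1 − 0.469493) = −0.75 ln(0.530507)
  = −0.75 × (-0.633922) = 0.475442 substitutions/site.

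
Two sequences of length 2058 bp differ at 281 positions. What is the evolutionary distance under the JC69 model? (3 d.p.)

p = 281/2058 ≈ 0.13654.
d = −(3/4) ln(1 − 4p/3) = −0.75 ln(1 − 0.182053) = −0.75 ln(0.817947)
  = −0.75 × (-0.200958) = 0.150719 substitutions/site.

0.151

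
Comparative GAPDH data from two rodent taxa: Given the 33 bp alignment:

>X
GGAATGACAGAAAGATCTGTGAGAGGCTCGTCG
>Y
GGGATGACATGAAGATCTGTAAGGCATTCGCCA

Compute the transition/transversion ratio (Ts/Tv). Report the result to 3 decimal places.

Transitions are A↔G and C↔T; transversions are all other mismatches.
Transitions: 8. Transversions: 2.
R = 8/2 = 4.000.

4.000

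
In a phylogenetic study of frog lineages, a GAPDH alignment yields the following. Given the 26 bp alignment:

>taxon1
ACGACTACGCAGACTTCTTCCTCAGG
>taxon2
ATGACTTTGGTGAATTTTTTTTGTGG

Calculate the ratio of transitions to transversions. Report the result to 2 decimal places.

0.83

Transitions are A↔G and C↔T; transversions are all other mismatches.
Transitions: 5. Transversions: 6.
R = 5/6 = 0.833333… ≈ 0.83 (to 2 d.p.).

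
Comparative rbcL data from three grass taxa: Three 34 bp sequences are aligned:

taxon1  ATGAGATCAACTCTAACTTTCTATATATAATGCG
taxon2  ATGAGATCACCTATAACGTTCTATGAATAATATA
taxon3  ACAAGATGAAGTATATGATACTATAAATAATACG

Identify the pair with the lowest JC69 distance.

taxon1–taxon2: 8/34 differ, p = 0.235, d = 0.282.
taxon1–taxon3: 11/34 differ, p = 0.324, d = 0.423.
taxon2–taxon3: 12/34 differ, p = 0.353, d = 0.477.
The smallest distance is between taxon1 and taxon2.

taxon1 and taxon2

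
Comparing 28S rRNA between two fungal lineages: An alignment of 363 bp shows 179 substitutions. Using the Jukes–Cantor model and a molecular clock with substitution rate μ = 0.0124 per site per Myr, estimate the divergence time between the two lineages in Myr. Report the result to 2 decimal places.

p = 179/363 ≈ 0.493113.
d = −(3/4) ln(1 − 4p/3) = −0.75 ln(1 − 0.657484) = −0.75 ln(0.342516)
  = −0.75 × (-1.071437) = 0.803578 substitutions/site.
Under a molecular clock d = 2μt, so t = d/(2μ) = 0.803578 / (2 × 0.0124) = 32.40 Myr.

32.40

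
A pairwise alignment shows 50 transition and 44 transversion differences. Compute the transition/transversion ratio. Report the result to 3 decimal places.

1.136

R = 50/44 = 1.136363… ≈ 1.136 (to 3 d.p.).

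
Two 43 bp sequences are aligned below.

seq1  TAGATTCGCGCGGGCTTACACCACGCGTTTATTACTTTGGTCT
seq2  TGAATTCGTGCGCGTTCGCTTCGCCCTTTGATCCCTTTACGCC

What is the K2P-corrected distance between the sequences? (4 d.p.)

Of 43 sites, 11 differences are transitions and 8 are transversions, so P = 11/43 ≈ 0.255814 and Q = 8/43 ≈ 0.186047.
Under the Kimura two-parameter model, d = −½ ln(1 − 2P − Q) − ¼ ln(1 − 2Q).
1 − 2P − Q = 0.302325, giving −½ ln(0.302325) = 0.598126.
1 − 2Q = 0.627906, giving −¼ ln(0.627906) = 0.116341.
d = 0.598126 + 0.116341 = 0.714467.

0.7145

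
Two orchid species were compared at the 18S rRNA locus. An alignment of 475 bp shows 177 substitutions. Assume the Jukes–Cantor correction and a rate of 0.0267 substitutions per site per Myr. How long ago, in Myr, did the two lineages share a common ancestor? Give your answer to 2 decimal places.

9.65

p = 177/475 ≈ 0.372632.
d = −(3/4) ln(1 − 4p/3) = −0.75 ln(1 − 0.496843) = −0.75 ln(0.503157)
  = −0.75 × (-0.686853) = 0.515140 substitutions/site.
Under a molecular clock d = 2μt, so t = d/(2μ) = 0.515140 / (2 × 0.0267) = 9.65 Myr.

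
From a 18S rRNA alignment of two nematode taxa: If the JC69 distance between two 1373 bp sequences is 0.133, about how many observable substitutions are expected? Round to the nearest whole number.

167

Invert JC69: p = (3/4)(1 − e^(−4d/3)) = 0.75 × (1 − e^(-0.177333)) = 0.75 × (1 − 0.837501) = 0.121874.
Expected differing sites = pL ≈ 0.121874 × 1373 = 167.333002 ≈ 167.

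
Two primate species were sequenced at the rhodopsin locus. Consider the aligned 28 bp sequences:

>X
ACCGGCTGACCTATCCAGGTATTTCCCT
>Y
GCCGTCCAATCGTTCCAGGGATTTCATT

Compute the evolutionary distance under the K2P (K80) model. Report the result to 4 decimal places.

Of 28 sites, 5 differences are transitions and 5 are transversions, so P = 5/28 ≈ 0.178571 and Q = 5/28 ≈ 0.178571.
Under the Kimura two-parameter model, d = −½ ln(1 − 2P − Q) − ¼ ln(1 − 2Q).
1 − 2P − Q = 0.464287, giving −½ ln(0.464287) = 0.383626.
1 − 2Q = 0.642858, giving −¼ ln(0.642858) = 0.110458.
d = 0.383626 + 0.110458 = 0.494084.

0.4941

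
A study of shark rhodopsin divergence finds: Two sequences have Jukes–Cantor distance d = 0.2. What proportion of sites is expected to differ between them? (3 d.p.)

0.176

p = (3/4)(1 − e^(−4d/3)) = 0.75 × (1 − e^(-0.266667)) = 0.75 × (1 − 0.765928) = 0.175554.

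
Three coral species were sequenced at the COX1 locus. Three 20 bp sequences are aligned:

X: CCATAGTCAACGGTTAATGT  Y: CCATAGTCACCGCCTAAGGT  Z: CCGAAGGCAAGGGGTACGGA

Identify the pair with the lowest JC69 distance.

X and Y

X–Y: 4/20 differ, p = 0.200, d = 0.233.
X–Z: 8/20 differ, p = 0.400, d = 0.572.
Y–Z: 9/20 differ, p = 0.450, d = 0.687.
The smallest distance is between X and Y.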